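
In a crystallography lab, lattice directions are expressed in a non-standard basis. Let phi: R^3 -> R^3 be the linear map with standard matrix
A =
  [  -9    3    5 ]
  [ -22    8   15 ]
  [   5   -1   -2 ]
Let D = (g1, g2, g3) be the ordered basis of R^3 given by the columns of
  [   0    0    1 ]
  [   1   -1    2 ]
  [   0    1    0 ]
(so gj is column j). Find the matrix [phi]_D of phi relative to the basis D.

Let P have columns g1, ..., g3. Then [phi]_D = P^(-1) A P.
Here det P = 1, so P^(-1) is integer; computing A P first and then P^(-1)(A P) gives [[1, 2, 3], [-1, -1, 3], [3, 2, -3]].

[[1, 2, 3], [-1, -1, 3], [3, 2, -3]]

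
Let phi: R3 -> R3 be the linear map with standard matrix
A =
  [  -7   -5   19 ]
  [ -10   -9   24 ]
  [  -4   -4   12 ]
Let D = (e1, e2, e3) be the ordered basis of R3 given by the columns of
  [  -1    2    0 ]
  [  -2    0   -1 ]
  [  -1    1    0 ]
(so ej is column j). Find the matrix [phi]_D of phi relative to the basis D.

With P the matrix whose columns are e1, ..., e3, [phi]_D = P^(-1) A P.
Column by column: phi(e1) = A e1 = (-2, 4, 0); its D-coordinates (-2, -2, 0) give column 1.
Continuing for each basis vector yields [phi]_D = [[-2, -3, -3], [-2, 1, 1], [0, 2, -3]].

[[-2, -3, -3], [-2, 1, 1], [0, 2, -3]]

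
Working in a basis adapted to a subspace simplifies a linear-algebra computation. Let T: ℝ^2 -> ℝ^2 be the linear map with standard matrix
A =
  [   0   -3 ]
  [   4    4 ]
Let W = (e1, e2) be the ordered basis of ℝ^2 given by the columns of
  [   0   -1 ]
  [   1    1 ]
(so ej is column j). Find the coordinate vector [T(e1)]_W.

Column 1 of [T]_W is the W-coordinate vector of T(e1).
In standard coordinates T(e1) = A e1 = <-3, 4>.
Converting to W: <-3, 4> = e1 + 3e2, so the coordinate vector is <1, 3>.

<1, 3>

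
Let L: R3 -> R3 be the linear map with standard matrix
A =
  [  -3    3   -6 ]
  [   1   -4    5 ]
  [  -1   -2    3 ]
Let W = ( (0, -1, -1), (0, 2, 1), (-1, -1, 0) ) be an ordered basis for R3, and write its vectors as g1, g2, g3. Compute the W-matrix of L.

The j-th column of [L]_W is [L(gj)]_W.
L(g1) = A g1 = (3, -1, -1) = -2g1 - 3g2 - 3g3, so column 1 is (-2, -3, -3).
Repeating for g2, g3 and assembling the columns gives [[-2, -1, -3], [-3, -2, 0], [-3, 0, 0]].

[[-2, -1, -3], [-3, -2, 0], [-3, 0, 0]]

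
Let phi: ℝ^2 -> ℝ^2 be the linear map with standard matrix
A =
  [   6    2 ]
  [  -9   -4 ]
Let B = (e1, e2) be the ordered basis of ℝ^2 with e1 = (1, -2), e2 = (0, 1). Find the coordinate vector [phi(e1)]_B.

(2, 3)

Column 1 of [phi]_B is the B-coordinate vector of phi(e1).
In standard coordinates phi(e1) = A e1 = (2, -1).
Converting to B: (2, -1) = 2e1 + 3e2, so the coordinate vector is (2, 3).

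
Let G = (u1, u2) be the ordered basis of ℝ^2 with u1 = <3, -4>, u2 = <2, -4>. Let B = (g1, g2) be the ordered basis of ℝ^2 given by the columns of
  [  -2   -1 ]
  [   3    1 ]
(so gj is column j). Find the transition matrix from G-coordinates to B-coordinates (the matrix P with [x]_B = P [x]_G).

[[-1, -2], [-1, 2]]

Let M have columns uj and N have columns gj. Then for every x, N [x]_B = x = M [x]_G, so P = N^(-1) M.
Since det N = 1, N^(-1) has integer entries; multiplying gives P = [[-1, -2], [-1, 2]].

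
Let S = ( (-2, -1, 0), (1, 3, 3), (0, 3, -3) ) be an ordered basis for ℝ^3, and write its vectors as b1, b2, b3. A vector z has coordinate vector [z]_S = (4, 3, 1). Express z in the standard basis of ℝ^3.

(-5, 8, 6)

The coordinates say z = 4b1 + 3b2 + b3; adding the scaled basis vectors gives (-5, 8, 6).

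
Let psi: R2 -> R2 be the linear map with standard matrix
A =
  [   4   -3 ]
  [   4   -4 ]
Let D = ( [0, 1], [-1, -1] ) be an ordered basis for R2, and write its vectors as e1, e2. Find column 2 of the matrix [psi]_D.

Column 2 of [psi]_D is the D-coordinate vector of psi(e2).
In standard coordinates psi(e2) = A e2 = [-1, 0].
Converting to D: [-1, 0] = e1 + e2, so the coordinate vector is [1, 1].

[1, 1]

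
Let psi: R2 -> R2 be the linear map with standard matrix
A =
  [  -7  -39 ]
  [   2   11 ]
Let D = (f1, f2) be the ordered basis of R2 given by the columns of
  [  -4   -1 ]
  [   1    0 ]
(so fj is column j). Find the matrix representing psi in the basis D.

The j-th column of [psi]_D is [psi(fj)]_D.
psi(f1) = A f1 = [-11, 3] = 3f1 - f2, so column 1 is [3, -1].
Repeating for f2 and assembling the columns gives [[3, -2], [-1, 1]].

[[3, -2], [-1, 1]]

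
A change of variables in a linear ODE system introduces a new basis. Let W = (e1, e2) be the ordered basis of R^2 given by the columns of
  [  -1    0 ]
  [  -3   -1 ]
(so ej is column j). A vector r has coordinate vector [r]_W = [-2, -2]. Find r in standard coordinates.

By definition r = -2e1 - 2e2.
Summing componentwise gives [2, 8].

[2, 8]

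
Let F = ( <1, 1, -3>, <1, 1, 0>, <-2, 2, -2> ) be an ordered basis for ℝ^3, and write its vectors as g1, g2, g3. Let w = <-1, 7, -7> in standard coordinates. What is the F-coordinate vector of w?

<1, 2, 2>

[w]_F is the unique c with M c = w, where M has columns g1, ..., g3.
Solving this 3x3 system gives c = (1, 2, 2).
Check: g1 + 2g2 + 2g3 = <-1, 7, -7>.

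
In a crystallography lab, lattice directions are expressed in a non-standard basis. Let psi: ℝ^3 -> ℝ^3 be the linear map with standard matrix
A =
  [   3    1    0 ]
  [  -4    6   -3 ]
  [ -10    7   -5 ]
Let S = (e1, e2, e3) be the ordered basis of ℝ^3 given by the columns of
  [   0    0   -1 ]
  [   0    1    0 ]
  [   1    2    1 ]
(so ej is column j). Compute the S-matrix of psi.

Let P have columns e1, ..., e3. Then [psi]_S = P^(-1) A P.
Here det P = 1, so P^(-1) is integer; computing A P first and then P^(-1)(A P) gives [[1, -2, 0], [-3, 0, 1], [0, -1, 3]].

[[1, -2, 0], [-3, 0, 1], [0, -1, 3]]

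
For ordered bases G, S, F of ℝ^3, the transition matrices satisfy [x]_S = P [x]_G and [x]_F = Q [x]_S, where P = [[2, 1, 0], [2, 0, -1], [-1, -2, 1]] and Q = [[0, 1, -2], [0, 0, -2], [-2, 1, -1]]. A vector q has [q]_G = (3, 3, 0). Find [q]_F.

(24, 18, -3)

First [q]_S = P [q]_G = (9, 6, -9).
Then [q]_F = Q [q]_S = (24, 18, -3).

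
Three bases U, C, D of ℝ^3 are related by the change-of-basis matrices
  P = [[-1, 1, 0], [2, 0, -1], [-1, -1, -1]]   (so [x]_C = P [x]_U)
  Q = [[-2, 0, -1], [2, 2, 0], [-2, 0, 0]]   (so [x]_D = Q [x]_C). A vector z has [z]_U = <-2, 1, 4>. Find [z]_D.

<-3, -10, -6>

First [z]_C = P [z]_U = <3, -8, -3>.
Then [z]_D = Q [z]_C = <-3, -10, -6>.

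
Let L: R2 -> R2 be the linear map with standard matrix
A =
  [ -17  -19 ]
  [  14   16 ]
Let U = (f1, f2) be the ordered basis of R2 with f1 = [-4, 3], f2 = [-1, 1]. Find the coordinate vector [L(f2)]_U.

Column 2 of [L]_U is the U-coordinate vector of L(f2).
In standard coordinates L(f2) = A f2 = [-2, 2].
Converting to U: [-2, 2] = 0·f1 + 2f2, so the coordinate vector is [0, 2].

[0, 2]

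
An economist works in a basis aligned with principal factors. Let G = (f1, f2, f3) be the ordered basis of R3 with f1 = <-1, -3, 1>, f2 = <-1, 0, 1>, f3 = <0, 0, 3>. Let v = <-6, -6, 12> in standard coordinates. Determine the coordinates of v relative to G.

<2, 4, 2>

[v]_G is the unique c with M c = v, where M has columns f1, ..., f3.
Solving this 3x3 system gives c = (2, 4, 2).
Check: 2f1 + 4f2 + 2f3 = <-6, -6, 12>.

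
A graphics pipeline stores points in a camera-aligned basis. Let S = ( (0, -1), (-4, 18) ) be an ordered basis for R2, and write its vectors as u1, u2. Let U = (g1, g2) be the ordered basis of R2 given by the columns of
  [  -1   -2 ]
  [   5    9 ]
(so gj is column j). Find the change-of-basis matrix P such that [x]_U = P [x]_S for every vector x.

[[-2, 0], [1, 2]]

Take x = uj: its S-coordinates are the j-th standard unit vector, so P e_j — column j of P — equals [uj]_U.
u1 = -2g1 + g2, giving column 1 = (-2, 1); repeating for each j gives P = [[-2, 0], [1, 2]].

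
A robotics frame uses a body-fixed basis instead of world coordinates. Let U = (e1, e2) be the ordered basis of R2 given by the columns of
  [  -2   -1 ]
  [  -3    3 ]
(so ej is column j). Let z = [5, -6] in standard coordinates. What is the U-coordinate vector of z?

Write z = c_1 e1 + c_2 e2 and solve for the c_i.
System: -2c_1 - c_2 = 5, -3c_1 + 3c_2 = -6; solving gives c_1 = -1, c_2 = -3.
Check: -e1 - 3e2 = [5, -6].

[-1, -3]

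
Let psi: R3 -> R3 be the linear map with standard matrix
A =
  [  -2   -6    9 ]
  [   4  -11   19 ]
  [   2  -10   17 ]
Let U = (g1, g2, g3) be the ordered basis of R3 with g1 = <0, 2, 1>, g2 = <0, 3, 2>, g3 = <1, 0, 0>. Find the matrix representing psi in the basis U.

The j-th column of [psi]_U is [psi(gj)]_U.
psi(g1) = A g1 = <-3, -3, -3> = 3g1 - 3g2 - 3g3, so column 1 is <3, -3, -3>.
Repeating for g2, g3 and assembling the columns gives [[3, -2, 2], [-3, 3, 0], [-3, 0, -2]].

[[3, -2, 2], [-3, 3, 0], [-3, 0, -2]]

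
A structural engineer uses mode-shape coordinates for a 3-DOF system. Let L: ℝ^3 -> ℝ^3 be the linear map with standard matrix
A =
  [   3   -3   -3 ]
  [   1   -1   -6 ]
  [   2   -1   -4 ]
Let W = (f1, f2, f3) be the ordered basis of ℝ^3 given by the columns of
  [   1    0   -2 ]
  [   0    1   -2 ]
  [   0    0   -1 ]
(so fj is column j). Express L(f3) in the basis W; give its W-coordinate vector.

[-1, 2, -2]

Compute L(f3) = A f3 = [3, 6, 2] in standard coordinates.
Then write this in W-coordinates: solve for y in y_1 f1 + ... + y_3 f3 = [3, 6, 2].
This gives y = [-1, 2, -2], which is column 3 of [L]_W.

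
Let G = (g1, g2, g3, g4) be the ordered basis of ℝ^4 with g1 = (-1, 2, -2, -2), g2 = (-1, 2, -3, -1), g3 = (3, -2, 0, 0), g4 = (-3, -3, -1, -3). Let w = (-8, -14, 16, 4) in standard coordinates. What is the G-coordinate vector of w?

We seek scalars with c_1 g1 + ... + c_4 g4 = w; equivalently solve M c = w where the columns of M are g1, ..., g4.
Gaussian elimination on [M | w] yields c = (-3, -4, -3, 2).
Check: -3g1 - 4g2 - 3g3 + 2g4 = (-8, -14, 16, 4).

(-3, -4, -3, 2)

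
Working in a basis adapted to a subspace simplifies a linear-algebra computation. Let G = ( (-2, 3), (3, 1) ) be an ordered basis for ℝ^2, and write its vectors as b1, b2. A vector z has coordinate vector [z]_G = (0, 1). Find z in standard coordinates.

By definition z = 0·b1 + b2.
Summing componentwise gives (3, 1).

(3, 1)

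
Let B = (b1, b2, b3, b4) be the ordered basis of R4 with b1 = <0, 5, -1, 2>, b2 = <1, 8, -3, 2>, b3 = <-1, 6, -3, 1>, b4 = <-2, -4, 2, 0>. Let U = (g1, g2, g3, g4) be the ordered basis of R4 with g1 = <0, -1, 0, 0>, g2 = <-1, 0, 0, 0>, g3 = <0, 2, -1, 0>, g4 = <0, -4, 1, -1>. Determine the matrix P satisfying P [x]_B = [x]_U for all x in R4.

[[1, 2, 2, 0], [0, -1, 1, 2], [-1, 1, 2, -2], [-2, -2, -1, 0]]

Column j of P is [bj]_U, since P maps B-coordinates to U-coordinates.
Expressing b1 in U: b1 = g1 + 0·g2 - g3 - 2g4, so column 1 of P is <1, 0, -1, -2>.
Doing the same for each bj gives P = [[1, 2, 2, 0], [0, -1, 1, 2], [-1, 1, 2, -2], [-2, -2, -1, 0]].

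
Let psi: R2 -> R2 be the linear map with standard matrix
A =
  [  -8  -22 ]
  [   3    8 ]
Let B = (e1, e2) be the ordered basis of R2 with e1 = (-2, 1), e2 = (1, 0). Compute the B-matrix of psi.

[[2, 3], [-2, -2]]

With P the matrix whose columns are e1, e2, [psi]_B = P^(-1) A P.
Column by column: psi(e1) = A e1 = (-6, 2); its B-coordinates (2, -2) give column 1.
Continuing for each basis vector yields [psi]_B = [[2, 3], [-2, -2]].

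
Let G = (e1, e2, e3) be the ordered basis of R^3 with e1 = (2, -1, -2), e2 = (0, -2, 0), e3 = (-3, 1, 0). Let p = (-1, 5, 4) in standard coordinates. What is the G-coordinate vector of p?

(-2, -2, -1)

Write p = c_1 e1 + ... + c_3 e3 and solve for the c_i.
Solving this 3x3 system gives c = (-2, -2, -1).
Check: -2e1 - 2e2 - e3 = (-1, 5, 4).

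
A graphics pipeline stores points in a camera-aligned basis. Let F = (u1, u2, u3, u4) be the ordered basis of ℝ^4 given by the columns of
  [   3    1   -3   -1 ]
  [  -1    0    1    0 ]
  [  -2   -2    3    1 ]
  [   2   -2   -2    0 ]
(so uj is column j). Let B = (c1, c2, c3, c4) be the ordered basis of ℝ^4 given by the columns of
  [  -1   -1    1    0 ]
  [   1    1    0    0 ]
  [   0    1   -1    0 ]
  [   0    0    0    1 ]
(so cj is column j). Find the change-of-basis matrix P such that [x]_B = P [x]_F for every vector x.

Let M have columns uj and N have columns cj. Then for every x, N [x]_B = x = M [x]_F, so P = N^(-1) M.
Since det N = 1, N^(-1) has integer entries; multiplying gives P = [[-1, 1, 0, 0], [0, -1, 1, 0], [2, 1, -2, -1], [2, -2, -2, 0]].

[[-1, 1, 0, 0], [0, -1, 1, 0], [2, 1, -2, -1], [2, -2, -2, 0]]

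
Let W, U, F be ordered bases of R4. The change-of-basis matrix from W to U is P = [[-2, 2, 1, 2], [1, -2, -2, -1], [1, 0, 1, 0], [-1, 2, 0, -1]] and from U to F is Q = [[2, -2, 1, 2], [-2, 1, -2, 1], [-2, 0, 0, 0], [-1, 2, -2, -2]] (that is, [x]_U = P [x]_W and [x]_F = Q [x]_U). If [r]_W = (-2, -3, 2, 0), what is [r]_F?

(-8, -4, 0, 8)

Composing the changes, [r]_F = Q P [r]_W.
Q P = [[-7, 12, 7, 4], [2, -4, -6, -6], [4, -4, -2, -4], [4, -10, -7, -2]]; applying this to (-2, -3, 2, 0) gives (-8, -4, 0, 8).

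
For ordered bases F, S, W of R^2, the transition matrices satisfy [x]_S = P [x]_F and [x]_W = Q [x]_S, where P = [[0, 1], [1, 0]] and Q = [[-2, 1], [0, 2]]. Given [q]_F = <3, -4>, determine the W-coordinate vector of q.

Composing the changes, [q]_W = Q P [q]_F.
Q P = [[1, -2], [2, 0]]; applying this to <3, -4> gives <11, 6>.

<11, 6>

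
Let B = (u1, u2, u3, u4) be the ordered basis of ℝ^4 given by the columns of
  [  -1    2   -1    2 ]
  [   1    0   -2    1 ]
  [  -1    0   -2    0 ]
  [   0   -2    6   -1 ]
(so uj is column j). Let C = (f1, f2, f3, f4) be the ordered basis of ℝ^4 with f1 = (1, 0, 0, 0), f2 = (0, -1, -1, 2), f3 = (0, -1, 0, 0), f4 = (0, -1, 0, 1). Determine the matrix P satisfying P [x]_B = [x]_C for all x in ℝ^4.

[[-1, 2, -1, 2], [1, 0, 2, 0], [0, 2, -2, 0], [-2, -2, 2, -1]]

Let M have columns uj and N have columns fj. Then for every x, N [x]_C = x = M [x]_B, so P = N^(-1) M.
Since det N = -1, N^(-1) has integer entries; multiplying gives P = [[-1, 2, -1, 2], [1, 0, 2, 0], [0, 2, -2, 0], [-2, -2, 2, -1]].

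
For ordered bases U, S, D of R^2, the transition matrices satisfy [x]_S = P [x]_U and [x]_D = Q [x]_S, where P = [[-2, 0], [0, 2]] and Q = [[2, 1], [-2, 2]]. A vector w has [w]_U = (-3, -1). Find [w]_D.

Apply P to get S-coordinates (6, -2), then Q to get D-coordinates.
The result is [w]_D = (10, -16).

(10, -16)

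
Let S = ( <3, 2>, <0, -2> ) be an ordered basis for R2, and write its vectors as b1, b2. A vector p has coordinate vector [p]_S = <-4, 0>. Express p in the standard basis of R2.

The coordinates say p = -4b1 + 0·b2; adding the scaled basis vectors gives <-12, -8>.

<-12, -8>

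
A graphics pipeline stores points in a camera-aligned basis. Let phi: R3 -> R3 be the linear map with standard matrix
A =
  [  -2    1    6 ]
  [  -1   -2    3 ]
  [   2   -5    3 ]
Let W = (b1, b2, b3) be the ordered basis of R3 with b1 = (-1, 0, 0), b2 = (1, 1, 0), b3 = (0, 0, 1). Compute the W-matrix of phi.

The j-th column of [phi]_W is [phi(bj)]_W.
phi(b1) = A b1 = (2, 1, -2) = -b1 + b2 - 2b3, so column 1 is (-1, 1, -2).
Repeating for b2, b3 and assembling the columns gives [[-1, -2, -3], [1, -3, 3], [-2, -3, 3]].

[[-1, -2, -3], [1, -3, 3], [-2, -3, 3]]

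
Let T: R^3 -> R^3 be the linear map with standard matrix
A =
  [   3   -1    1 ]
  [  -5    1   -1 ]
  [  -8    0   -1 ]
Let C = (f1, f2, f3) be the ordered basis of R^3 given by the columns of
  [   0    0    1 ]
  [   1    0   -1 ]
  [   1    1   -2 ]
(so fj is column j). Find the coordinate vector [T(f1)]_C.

(0, -1, 0)

Compute T(f1) = A f1 = (0, 0, -1) in standard coordinates.
Then write this in C-coordinates: solve for y in y_1 f1 + ... + y_3 f3 = (0, 0, -1).
This gives y = (0, -1, 0), which is column 1 of [T]_C.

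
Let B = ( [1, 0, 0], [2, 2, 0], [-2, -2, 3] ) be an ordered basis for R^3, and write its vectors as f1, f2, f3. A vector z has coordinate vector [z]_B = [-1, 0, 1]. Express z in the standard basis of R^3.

[-3, -2, 3]

The coordinates say z = -f1 + 0·f2 + f3; adding the scaled basis vectors gives [-3, -2, 3].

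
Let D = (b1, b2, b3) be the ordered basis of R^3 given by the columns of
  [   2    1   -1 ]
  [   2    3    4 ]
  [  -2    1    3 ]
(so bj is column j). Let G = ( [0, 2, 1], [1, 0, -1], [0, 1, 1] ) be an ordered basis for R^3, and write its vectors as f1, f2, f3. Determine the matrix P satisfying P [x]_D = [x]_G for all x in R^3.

Column j of P is [bj]_G, since P maps D-coordinates to G-coordinates.
Expressing b1 in G: b1 = 2f1 + 2f2 - 2f3, so column 1 of P is [2, 2, -2].
Doing the same for each bj gives P = [[2, 1, 2], [2, 1, -1], [-2, 1, 0]].

[[2, 1, 2], [2, 1, -1], [-2, 1, 0]]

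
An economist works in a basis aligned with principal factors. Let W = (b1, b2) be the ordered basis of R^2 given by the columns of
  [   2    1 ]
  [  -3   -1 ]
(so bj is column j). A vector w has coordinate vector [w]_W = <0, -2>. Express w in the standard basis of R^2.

<-2, 2>

The coordinates say w = 0·b1 - 2b2; adding the scaled basis vectors gives <-2, 2>.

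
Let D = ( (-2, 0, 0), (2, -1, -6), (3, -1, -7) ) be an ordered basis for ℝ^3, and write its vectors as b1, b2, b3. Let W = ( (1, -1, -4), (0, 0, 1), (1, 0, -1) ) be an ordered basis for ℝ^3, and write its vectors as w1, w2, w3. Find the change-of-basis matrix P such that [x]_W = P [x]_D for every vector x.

[[0, 1, 1], [-2, -1, -1], [-2, 1, 2]]

Column j of P is [bj]_W, since P maps D-coordinates to W-coordinates.
Expressing b1 in W: b1 = 0·w1 - 2w2 - 2w3, so column 1 of P is (0, -2, -2).
Doing the same for each bj gives P = [[0, 1, 1], [-2, -1, -1], [-2, 1, 2]].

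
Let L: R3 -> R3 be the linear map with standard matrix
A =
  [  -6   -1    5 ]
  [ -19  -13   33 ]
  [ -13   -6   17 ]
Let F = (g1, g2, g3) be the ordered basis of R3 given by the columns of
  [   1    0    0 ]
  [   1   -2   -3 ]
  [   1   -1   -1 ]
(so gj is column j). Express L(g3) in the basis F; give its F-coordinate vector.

Compute L(g3) = A g3 = (-2, 6, 1) in standard coordinates.
Then write this in F-coordinates: solve for y in y_1 g1 + ... + y_3 g3 = (-2, 6, 1).
This gives y = (-2, -1, -2), which is column 3 of [L]_F.

(-2, -1, -2)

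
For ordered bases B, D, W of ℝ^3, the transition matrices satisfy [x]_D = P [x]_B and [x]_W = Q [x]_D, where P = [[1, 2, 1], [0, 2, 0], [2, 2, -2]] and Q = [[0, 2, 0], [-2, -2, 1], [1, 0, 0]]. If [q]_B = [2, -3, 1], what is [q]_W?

[-12, 14, -3]

First [q]_D = P [q]_B = [-3, -6, -4].
Then [q]_W = Q [q]_D = [-12, 14, -3].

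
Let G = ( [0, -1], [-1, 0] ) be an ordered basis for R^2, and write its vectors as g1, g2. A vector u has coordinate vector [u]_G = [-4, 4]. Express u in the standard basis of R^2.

[-4, 4]

u = M [u]_G, where M has columns g1, g2.
Carrying out the matrix-vector product, u = [-4, 4].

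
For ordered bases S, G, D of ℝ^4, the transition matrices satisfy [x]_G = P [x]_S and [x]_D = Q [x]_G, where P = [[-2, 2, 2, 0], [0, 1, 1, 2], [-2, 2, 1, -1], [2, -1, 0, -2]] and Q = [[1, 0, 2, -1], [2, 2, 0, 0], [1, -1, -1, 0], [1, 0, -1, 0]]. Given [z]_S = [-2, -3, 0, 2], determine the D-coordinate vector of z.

[-5, -2, 1, 2]

Apply P to get G-coordinates [-2, 1, -4, -5], then Q to get D-coordinates.
The result is [z]_D = [-5, -2, 1, 2].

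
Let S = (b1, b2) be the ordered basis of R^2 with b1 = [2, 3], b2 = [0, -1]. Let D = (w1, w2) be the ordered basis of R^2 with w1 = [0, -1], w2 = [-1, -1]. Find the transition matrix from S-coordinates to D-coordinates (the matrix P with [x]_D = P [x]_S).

[[-1, 1], [-2, 0]]

Column j of P is [bj]_D, since P maps S-coordinates to D-coordinates.
Expressing b1 in D: b1 = -w1 - 2w2, so column 1 of P is [-1, -2].
Doing the same for each bj gives P = [[-1, 1], [-2, 0]].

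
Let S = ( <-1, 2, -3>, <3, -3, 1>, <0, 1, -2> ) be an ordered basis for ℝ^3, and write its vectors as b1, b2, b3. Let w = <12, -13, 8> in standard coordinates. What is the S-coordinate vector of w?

<-3, 3, 2>

Write w = c_1 b1 + ... + c_3 b3 and solve for the c_i.
Row-reducing the augmented matrix [M | w] gives c = (-3, 3, 2).
Check: -3b1 + 3b2 + 2b3 = <12, -13, 8>.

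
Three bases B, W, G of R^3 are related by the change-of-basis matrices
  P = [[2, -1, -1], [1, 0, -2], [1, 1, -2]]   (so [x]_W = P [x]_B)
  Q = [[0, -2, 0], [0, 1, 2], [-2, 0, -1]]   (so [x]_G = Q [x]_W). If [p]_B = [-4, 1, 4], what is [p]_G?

Apply P to get W-coordinates [-13, -12, -11], then Q to get G-coordinates.
The result is [p]_G = [24, -34, 37].

[24, -34, 37]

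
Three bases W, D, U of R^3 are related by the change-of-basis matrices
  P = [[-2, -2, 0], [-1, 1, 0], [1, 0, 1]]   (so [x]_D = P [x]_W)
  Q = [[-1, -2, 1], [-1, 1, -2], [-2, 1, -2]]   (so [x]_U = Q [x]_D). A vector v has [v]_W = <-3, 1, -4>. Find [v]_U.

<-19, 14, 10>

Apply P to get D-coordinates <4, 4, -7>, then Q to get U-coordinates.
The result is [v]_U = <-19, 14, 10>.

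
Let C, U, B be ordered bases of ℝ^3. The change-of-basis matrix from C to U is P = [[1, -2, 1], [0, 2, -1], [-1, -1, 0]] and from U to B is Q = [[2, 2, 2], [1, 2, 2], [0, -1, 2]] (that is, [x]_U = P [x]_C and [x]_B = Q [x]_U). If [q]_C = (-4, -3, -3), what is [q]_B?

Apply P to get U-coordinates (-1, -3, 7), then Q to get B-coordinates.
The result is [q]_B = (6, 7, 17).

(6, 7, 17)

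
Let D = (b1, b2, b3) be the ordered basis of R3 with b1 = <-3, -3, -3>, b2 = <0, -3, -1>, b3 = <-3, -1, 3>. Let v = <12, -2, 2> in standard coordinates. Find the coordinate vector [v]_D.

[v]_D is the unique c with M c = v, where M has columns b1, ..., b3.
Solving this 3x3 system gives c = (-3, 4, -1).
Check: -3b1 + 4b2 - b3 = <12, -2, 2>.

<-3, 4, -1>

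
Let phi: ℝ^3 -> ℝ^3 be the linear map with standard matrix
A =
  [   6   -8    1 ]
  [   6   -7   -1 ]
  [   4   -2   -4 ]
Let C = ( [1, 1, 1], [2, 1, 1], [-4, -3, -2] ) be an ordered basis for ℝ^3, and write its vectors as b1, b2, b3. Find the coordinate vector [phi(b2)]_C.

[-1, -1, -2]

Column 2 of [phi]_C is the C-coordinate vector of phi(b2).
In standard coordinates phi(b2) = A b2 = [5, 4, 2].
Converting to C: [5, 4, 2] = -b1 - b2 - 2b3, so the coordinate vector is [-1, -1, -2].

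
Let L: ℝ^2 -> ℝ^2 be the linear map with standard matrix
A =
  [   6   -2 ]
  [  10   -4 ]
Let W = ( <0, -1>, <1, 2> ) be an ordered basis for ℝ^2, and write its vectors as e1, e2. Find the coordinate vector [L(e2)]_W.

Compute L(e2) = A e2 = <2, 2> in standard coordinates.
Then write this in W-coordinates: solve for y in y_1 e1 + y_2 e2 = <2, 2>.
This gives y = <2, 2>, which is column 2 of [L]_W.

<2, 2>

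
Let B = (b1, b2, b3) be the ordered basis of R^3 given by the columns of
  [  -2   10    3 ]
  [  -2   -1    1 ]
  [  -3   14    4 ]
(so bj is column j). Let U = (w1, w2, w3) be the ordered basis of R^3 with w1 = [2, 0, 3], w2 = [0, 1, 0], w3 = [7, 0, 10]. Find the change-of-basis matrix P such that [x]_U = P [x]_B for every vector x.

Take x = bj: its B-coordinates are the j-th standard unit vector, so P e_j — column j of P — equals [bj]_U.
b1 = -w1 - 2w2 + 0·w3, giving column 1 = [-1, -2, 0]; repeating for each j gives P = [[-1, -2, -2], [-2, -1, 1], [0, 2, 1]].

[[-1, -2, -2], [-2, -1, 1], [0, 2, 1]]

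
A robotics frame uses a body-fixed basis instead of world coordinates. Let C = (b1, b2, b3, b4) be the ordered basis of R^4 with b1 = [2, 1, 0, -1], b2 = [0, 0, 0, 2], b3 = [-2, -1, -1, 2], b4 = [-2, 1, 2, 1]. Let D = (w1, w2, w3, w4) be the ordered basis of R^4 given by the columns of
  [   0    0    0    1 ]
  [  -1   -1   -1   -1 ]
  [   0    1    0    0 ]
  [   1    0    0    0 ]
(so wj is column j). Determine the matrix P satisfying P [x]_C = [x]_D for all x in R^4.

Column j of P is [bj]_D, since P maps C-coordinates to D-coordinates.
Expressing b1 in D: b1 = -w1 + 0·w2 - 2w3 + 2w4, so column 1 of P is [-1, 0, -2, 2].
Doing the same for each bj gives P = [[-1, 2, 2, 1], [0, 0, -1, 2], [-2, -2, 2, -2], [2, 0, -2, -2]].

[[-1, 2, 2, 1], [0, 0, -1, 2], [-2, -2, 2, -2], [2, 0, -2, -2]]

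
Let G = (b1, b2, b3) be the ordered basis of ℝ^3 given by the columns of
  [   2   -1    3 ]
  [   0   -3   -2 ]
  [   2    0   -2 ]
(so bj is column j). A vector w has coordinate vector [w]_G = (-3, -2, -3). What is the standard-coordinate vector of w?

(-13, 12, 0)

w = M [w]_G, where M has columns b1, ..., b3.
Carrying out the matrix-vector product, w = (-13, 12, 0).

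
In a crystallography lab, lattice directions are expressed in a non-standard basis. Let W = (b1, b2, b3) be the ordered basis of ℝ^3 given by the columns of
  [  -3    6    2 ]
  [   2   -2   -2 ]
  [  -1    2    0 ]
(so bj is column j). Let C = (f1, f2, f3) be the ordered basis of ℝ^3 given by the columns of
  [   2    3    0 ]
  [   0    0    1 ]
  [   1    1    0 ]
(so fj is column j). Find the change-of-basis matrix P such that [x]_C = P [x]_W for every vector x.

[[0, 0, -2], [-1, 2, 2], [2, -2, -2]]

Take x = bj: its W-coordinates are the j-th standard unit vector, so P e_j — column j of P — equals [bj]_C.
b1 = 0·f1 - f2 + 2f3, giving column 1 = [0, -1, 2]; repeating for each j gives P = [[0, 0, -2], [-1, 2, 2], [2, -2, -2]].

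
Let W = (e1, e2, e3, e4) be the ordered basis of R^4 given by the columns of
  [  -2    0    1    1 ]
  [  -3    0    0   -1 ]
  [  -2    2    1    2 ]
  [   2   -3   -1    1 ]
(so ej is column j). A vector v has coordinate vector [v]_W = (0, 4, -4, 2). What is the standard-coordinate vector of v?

(-2, -2, 8, -6)

v = M [v]_W, where M has columns e1, ..., e4.
Carrying out the matrix-vector product, v = (-2, -2, 8, -6).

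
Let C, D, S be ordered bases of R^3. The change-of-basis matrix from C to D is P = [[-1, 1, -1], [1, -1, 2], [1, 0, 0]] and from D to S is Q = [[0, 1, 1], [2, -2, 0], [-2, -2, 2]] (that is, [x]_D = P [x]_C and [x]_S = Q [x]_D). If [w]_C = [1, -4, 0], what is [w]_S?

[6, -20, 2]

Composing the changes, [w]_S = Q P [w]_C.
Q P = [[2, -1, 2], [-4, 4, -6], [2, 0, -2]]; applying this to [1, -4, 0] gives [6, -20, 2].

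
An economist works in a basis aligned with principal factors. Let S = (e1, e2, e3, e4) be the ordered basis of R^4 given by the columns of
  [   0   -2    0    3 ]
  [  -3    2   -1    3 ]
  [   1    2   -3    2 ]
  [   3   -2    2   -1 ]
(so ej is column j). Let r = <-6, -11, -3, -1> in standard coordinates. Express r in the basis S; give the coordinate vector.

[r]_S is the unique c with M c = r, where M has columns e1, ..., e4.
Row-reducing the augmented matrix [M | r] gives c = (-1, -3, -4, -4).
Check: -e1 - 3e2 - 4e3 - 4e4 = <-6, -11, -3, -1>.

<-1, -3, -4, -4>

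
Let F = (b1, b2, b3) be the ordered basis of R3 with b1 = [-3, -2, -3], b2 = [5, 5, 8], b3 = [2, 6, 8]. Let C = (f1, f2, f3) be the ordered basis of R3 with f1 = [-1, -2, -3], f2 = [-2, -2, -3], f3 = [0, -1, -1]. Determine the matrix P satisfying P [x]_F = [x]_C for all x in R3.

Let M have columns bj and N have columns fj. Then for every x, N [x]_C = x = M [x]_F, so P = N^(-1) M.
Since det N = -1, N^(-1) has integer entries; multiplying gives P = [[-1, -1, -2], [2, -2, 0], [0, 1, -2]].

[[-1, -1, -2], [2, -2, 0], [0, 1, -2]]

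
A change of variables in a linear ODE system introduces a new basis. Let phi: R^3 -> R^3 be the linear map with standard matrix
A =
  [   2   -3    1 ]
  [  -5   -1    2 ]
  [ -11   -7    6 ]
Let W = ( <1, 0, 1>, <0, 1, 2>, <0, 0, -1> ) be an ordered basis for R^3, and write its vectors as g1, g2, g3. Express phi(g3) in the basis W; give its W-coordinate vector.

Column 3 of [phi]_W is the W-coordinate vector of phi(g3).
In standard coordinates phi(g3) = A g3 = <-1, -2, -6>.
Converting to W: <-1, -2, -6> = -g1 - 2g2 + g3, so the coordinate vector is <-1, -2, 1>.

<-1, -2, 1>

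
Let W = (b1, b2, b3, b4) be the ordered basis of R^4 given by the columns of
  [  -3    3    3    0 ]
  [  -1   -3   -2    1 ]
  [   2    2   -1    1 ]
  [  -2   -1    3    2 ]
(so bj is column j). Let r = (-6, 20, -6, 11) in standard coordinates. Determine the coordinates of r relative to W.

(-3, -3, -2, 4)

[r]_W is the unique c with M c = r, where M has columns b1, ..., b4.
Solving this 4x4 system gives c = (-3, -3, -2, 4).
Check: -3b1 - 3b2 - 2b3 + 4b4 = (-6, 20, -6, 11).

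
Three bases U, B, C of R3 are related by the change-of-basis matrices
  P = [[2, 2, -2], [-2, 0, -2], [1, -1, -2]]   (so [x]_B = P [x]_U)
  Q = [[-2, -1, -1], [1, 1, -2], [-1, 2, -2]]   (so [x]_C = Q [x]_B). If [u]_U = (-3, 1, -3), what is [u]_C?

First [u]_B = P [u]_U = (2, 12, 2).
Then [u]_C = Q [u]_B = (-18, 10, 18).

(-18, 10, 18)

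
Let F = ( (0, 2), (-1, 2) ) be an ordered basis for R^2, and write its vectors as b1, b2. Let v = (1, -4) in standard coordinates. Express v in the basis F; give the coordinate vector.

(-1, -1)

[v]_F is the unique c with M c = v, where M has columns b1, b2.
System: 0c_1 - c_2 = 1, 2c_1 + 2c_2 = -4; solving gives c_1 = -1, c_2 = -1.
Check: -b1 - b2 = (1, -4).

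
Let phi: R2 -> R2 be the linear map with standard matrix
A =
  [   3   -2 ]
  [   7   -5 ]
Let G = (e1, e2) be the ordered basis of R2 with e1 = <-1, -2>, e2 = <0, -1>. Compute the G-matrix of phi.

[[-1, -2], [-1, -1]]

The j-th column of [phi]_G is [phi(ej)]_G.
phi(e1) = A e1 = <1, 3> = -e1 - e2, so column 1 is <-1, -1>.
Repeating for e2 and assembling the columns gives [[-1, -2], [-1, -1]].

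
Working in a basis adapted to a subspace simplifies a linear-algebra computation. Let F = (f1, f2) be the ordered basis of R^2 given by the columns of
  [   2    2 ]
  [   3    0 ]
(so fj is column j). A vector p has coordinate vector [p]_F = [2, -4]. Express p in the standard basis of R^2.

[-4, 6]

The coordinates say p = 2f1 - 4f2; adding the scaled basis vectors gives [-4, 6].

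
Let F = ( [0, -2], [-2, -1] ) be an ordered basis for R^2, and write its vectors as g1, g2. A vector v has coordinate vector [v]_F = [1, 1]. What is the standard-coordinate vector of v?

The coordinates say v = g1 + g2; adding the scaled basis vectors gives [-2, -3].

[-2, -3]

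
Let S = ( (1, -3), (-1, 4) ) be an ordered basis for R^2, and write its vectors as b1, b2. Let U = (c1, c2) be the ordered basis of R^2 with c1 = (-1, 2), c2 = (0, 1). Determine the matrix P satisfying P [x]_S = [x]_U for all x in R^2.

Let M have columns bj and N have columns cj. Then for every x, N [x]_U = x = M [x]_S, so P = N^(-1) M.
Since det N = -1, N^(-1) has integer entries; multiplying gives P = [[-1, 1], [-1, 2]].

[[-1, 1], [-1, 2]]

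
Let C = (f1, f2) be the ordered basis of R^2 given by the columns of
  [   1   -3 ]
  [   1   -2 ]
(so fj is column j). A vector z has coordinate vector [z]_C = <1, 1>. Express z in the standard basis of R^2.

By definition z = f1 + f2.
Summing componentwise gives <-2, -1>.

<-2, -1>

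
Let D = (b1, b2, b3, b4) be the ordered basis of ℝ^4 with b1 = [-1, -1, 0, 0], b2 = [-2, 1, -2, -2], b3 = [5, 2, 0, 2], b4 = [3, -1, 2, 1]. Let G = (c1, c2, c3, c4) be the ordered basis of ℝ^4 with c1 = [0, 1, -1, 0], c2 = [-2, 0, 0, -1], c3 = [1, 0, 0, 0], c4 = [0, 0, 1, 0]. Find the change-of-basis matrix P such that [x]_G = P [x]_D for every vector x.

[[-1, 1, 2, -1], [0, 2, -2, -1], [-1, 2, 1, 1], [-1, -1, 2, 1]]

Take x = bj: its D-coordinates are the j-th standard unit vector, so P e_j — column j of P — equals [bj]_G.
b1 = -c1 + 0·c2 - c3 - c4, giving column 1 = [-1, 0, -1, -1]; repeating for each j gives P = [[-1, 1, 2, -1], [0, 2, -2, -1], [-1, 2, 1, 1], [-1, -1, 2, 1]].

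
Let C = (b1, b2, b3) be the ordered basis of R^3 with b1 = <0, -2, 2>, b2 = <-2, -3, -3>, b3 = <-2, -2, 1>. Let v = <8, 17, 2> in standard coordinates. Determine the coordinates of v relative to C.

<-3, -3, -1>

[v]_C is the unique c with M c = v, where M has columns b1, ..., b3.
Solving this 3x3 system gives c = (-3, -3, -1).
Check: -3b1 - 3b2 - b3 = <8, 17, 2>.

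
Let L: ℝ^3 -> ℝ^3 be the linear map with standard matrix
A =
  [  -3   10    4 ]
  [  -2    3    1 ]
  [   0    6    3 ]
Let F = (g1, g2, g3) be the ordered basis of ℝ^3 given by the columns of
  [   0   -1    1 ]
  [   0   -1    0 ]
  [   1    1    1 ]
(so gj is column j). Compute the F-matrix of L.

[[1, 0, 0], [-1, 0, 1], [3, -3, 2]]

With P the matrix whose columns are g1, ..., g3, [L]_F = P^(-1) A P.
Column by column: L(g1) = A g1 = [4, 1, 3]; its F-coordinates [1, -1, 3] give column 1.
Continuing for each basis vector yields [L]_F = [[1, 0, 0], [-1, 0, 1], [3, -3, 2]].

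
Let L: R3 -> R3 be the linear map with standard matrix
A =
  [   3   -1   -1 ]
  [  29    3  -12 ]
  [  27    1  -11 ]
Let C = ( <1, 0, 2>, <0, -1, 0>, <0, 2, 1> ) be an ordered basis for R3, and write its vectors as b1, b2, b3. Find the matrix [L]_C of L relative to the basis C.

[[1, 1, -3], [1, -3, 0], [3, -3, -3]]

The j-th column of [L]_C is [L(bj)]_C.
L(b1) = A b1 = <1, 5, 5> = b1 + b2 + 3b3, so column 1 is <1, 1, 3>.
Repeating for b2, b3 and assembling the columns gives [[1, 1, -3], [1, -3, 0], [3, -3, -3]].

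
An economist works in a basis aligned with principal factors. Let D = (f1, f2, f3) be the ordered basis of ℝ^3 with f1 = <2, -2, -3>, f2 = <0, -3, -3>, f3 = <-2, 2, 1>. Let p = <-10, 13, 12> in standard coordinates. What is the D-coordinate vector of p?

<-2, -1, 3>

We seek scalars with c_1 f1 + ... + c_3 f3 = p; equivalently solve M c = p where the columns of M are f1, ..., f3.
Gaussian elimination on [M | p] yields c = (-2, -1, 3).
Check: -2f1 - f2 + 3f3 = <-10, 13, 12>.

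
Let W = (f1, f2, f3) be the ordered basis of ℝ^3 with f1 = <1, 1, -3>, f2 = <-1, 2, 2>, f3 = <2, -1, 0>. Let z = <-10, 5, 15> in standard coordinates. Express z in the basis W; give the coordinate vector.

Write z = c_1 f1 + ... + c_3 f3 and solve for the c_i.
Row-reducing the augmented matrix [M | z] gives c = (-3, 3, -2).
Check: -3f1 + 3f2 - 2f3 = <-10, 5, 15>.

<-3, 3, -2>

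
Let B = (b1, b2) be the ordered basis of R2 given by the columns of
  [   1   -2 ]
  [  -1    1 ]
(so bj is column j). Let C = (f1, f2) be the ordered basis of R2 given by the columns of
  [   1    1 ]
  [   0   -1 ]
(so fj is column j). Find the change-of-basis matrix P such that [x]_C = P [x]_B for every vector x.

[[0, -1], [1, -1]]

Column j of P is [bj]_C, since P maps B-coordinates to C-coordinates.
Expressing b1 in C: b1 = 0·f1 + f2, so column 1 of P is (0, 1).
Doing the same for each bj gives P = [[0, -1], [1, -1]].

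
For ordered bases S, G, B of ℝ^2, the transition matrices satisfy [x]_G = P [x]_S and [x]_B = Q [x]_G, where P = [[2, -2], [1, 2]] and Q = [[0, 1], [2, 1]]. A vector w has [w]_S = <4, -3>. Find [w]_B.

<-2, 26>

Composing the changes, [w]_B = Q P [w]_S.
Q P = [[1, 2], [5, -2]]; applying this to <4, -3> gives <-2, 26>.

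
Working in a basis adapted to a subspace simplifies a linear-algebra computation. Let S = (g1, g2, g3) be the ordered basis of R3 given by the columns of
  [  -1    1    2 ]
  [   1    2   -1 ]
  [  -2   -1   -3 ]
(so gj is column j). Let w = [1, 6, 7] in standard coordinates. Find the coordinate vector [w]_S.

[w]_S is the unique c with M c = w, where M has columns g1, ..., g3.
Solving this 3x3 system gives c = (-2, 3, -2).
Check: -2g1 + 3g2 - 2g3 = [1, 6, 7].

[-2, 3, -2]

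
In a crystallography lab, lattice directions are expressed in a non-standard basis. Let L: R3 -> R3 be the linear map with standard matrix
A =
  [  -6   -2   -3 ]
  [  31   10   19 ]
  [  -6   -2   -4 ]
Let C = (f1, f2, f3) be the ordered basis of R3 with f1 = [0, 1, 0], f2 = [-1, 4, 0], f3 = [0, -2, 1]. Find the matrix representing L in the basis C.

[[-2, -3, 3], [2, 2, -1], [-2, -2, 0]]

Let P have columns f1, ..., f3. Then [L]_C = P^(-1) A P.
Here det P = 1, so P^(-1) is integer; computing A P first and then P^(-1)(A P) gives [[-2, -3, 3], [2, 2, -1], [-2, -2, 0]].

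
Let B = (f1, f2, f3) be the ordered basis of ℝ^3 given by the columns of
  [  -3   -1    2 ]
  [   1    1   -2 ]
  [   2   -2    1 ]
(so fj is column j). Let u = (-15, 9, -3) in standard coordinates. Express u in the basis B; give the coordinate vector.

(3, 4, -1)

Write u = c_1 f1 + ... + c_3 f3 and solve for the c_i.
Gaussian elimination on [M | u] yields c = (3, 4, -1).
Check: 3f1 + 4f2 - f3 = (-15, 9, -3).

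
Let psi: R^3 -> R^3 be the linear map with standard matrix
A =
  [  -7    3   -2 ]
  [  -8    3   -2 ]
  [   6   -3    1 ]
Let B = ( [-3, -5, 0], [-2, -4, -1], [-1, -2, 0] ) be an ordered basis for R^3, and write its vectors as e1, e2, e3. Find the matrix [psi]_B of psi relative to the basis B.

Let P have columns e1, ..., e3. Then [psi]_B = P^(-1) A P.
Here det P = 1, so P^(-1) is integer; computing A P first and then P^(-1)(A P) gives [[-3, -2, 0], [3, 1, 0], [-3, 0, -1]].

[[-3, -2, 0], [3, 1, 0], [-3, 0, -1]]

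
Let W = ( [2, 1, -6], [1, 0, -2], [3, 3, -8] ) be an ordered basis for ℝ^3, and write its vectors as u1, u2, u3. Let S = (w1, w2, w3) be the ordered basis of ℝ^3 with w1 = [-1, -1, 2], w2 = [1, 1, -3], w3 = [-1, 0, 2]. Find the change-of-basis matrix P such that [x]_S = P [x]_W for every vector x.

[[1, 0, -1], [2, 0, 2], [-1, -1, 0]]

Take x = uj: its W-coordinates are the j-th standard unit vector, so P e_j — column j of P — equals [uj]_S.
u1 = w1 + 2w2 - w3, giving column 1 = [1, 2, -1]; repeating for each j gives P = [[1, 0, -1], [2, 0, 2], [-1, -1, 0]].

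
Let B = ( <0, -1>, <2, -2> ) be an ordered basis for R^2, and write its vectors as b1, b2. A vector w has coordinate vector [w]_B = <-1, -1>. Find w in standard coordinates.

w = M [w]_B, where M has columns b1, b2.
Carrying out the matrix-vector product, w = <-2, 3>.

<-2, 3>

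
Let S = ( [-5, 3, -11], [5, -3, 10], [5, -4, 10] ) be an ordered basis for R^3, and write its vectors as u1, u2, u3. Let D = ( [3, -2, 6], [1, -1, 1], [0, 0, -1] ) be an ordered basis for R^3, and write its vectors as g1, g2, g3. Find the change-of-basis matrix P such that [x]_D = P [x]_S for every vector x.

[[-2, 2, 1], [1, -1, 2], [0, 1, -2]]

Take x = uj: its S-coordinates are the j-th standard unit vector, so P e_j — column j of P — equals [uj]_D.
u1 = -2g1 + g2 + 0·g3, giving column 1 = [-2, 1, 0]; repeating for each j gives P = [[-2, 2, 1], [1, -1, 2], [0, 1, -2]].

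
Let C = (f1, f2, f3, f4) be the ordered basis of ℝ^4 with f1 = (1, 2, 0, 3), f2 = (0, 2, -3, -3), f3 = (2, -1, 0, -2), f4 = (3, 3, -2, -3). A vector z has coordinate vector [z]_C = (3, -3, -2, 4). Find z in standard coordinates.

(11, 14, 1, 10)

The coordinates say z = 3f1 - 3f2 - 2f3 + 4f4; adding the scaled basis vectors gives (11, 14, 1, 10).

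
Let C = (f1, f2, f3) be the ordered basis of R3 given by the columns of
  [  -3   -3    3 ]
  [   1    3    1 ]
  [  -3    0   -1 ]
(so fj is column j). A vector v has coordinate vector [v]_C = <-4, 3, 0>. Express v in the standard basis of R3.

<3, 5, 12>

v = M [v]_C, where M has columns f1, ..., f3.
Carrying out the matrix-vector product, v = <3, 5, 12>.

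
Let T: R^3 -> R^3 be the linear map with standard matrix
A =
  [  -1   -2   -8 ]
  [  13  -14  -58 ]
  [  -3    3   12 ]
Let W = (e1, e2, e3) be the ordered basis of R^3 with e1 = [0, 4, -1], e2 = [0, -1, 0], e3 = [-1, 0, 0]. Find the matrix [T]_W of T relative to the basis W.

[[0, 3, -3], [-2, -2, 1], [0, -2, -1]]

With P the matrix whose columns are e1, ..., e3, [T]_W = P^(-1) A P.
Column by column: T(e1) = A e1 = [0, 2, 0]; its W-coordinates [0, -2, 0] give column 1.
Continuing for each basis vector yields [T]_W = [[0, 3, -3], [-2, -2, 1], [0, -2, -1]].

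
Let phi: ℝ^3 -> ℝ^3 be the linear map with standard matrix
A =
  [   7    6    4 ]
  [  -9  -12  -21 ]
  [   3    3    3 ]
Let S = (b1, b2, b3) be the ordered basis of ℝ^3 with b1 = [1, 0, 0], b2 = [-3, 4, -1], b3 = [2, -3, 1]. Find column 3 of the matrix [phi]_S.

Column 3 of [phi]_S is the S-coordinate vector of phi(b3).
In standard coordinates phi(b3) = A b3 = [0, -3, 0].
Converting to S: [0, -3, 0] = -3b1 - 3b2 - 3b3, so the coordinate vector is [-3, -3, -3].

[-3, -3, -3]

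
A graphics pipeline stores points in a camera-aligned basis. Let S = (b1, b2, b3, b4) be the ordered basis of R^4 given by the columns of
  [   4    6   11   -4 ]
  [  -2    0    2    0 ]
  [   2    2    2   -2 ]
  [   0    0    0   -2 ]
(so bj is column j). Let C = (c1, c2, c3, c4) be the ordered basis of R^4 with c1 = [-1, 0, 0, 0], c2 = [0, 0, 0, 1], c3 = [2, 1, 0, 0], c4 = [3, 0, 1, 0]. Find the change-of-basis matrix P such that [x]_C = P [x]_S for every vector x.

Column j of P is [bj]_C, since P maps S-coordinates to C-coordinates.
Expressing b1 in C: b1 = -2c1 + 0·c2 - 2c3 + 2c4, so column 1 of P is [-2, 0, -2, 2].
Doing the same for each bj gives P = [[-2, 0, -1, -2], [0, 0, 0, -2], [-2, 0, 2, 0], [2, 2, 2, -2]].

[[-2, 0, -1, -2], [0, 0, 0, -2], [-2, 0, 2, 0], [2, 2, 2, -2]]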